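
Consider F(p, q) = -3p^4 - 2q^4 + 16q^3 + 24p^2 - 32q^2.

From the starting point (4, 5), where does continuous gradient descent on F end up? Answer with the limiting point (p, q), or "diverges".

F is separable, so gradient descent decouples: p follows -∂F/∂p, q follows -∂F/∂q.
∂F/∂p = -12p(p - 2)(p + 2); at p=4 this is -576, so p increases.
∂F/∂q = -8q(q - 4)(q - 2); at q=5 this is -120, so q increases.
The p-coordinate has no critical point in that direction and runs off to infinity.

diverges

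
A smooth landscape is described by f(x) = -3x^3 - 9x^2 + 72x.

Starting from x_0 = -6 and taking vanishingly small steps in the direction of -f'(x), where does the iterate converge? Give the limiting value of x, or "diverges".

f'(x) = -9(x - 2)(x + 4), so f'(-6) = -144.
Gradient descent moves in the -f' direction, i.e. x is increasing.
The nearest critical point in that direction is x = -4, where f'' = 54 > 0 (a local minimum). The iterate converges there.

-4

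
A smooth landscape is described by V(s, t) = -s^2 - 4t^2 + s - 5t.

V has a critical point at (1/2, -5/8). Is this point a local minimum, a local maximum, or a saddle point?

The Hessian of V is constant: H = [[-2, 0], [0, -8]].
det(H) = (-2)·(-8) − 0² = 16.
det(H) > 0 and tr(H) = -10 < 0, so H is negative definite and the point is a local maximum.

local maximum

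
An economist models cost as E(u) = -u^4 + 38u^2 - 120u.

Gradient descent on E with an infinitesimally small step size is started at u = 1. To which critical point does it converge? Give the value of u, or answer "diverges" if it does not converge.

2

E'(u) = -4(u - 3)(u - 2)(u + 5), so E'(1) = -48.
Gradient descent moves in the -E' direction, i.e. u is increasing.
The nearest critical point in that direction is u = 2, where E'' = 28 > 0 (a local minimum). The iterate converges there.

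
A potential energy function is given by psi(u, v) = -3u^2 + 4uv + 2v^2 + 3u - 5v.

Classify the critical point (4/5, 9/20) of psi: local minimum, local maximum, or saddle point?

saddle point

The Hessian of psi is constant: H = [[-6, 4], [4, 4]].
det(H) = (-6)·4 − 4² = -40.
Since det(H) < 0, H is indefinite and the critical point is a saddle point.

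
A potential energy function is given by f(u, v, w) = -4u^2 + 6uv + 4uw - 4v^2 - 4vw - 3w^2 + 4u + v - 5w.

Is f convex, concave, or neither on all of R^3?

concave

f is quadratic, so its Hessian is the constant matrix H = [[-8, 6, 4], [6, -8, -4], [4, -4, -6]].
Leading principal minors: -8, 28, -104.
Signs alternate −, +, − ⇒ H ≺ 0 ⇒ concave.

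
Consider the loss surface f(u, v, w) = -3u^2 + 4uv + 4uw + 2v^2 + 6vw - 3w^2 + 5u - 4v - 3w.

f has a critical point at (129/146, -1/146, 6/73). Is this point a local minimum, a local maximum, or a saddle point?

saddle point

The Hessian is constant: H = [[-6, 4, 4], [4, 4, 6], [4, 6, -6]].
Leading principal minors: Δ₁ = -6, Δ₂ = -40, Δ₃ = 584.
The minors fit neither the all-positive nor the alternating-sign pattern, so H is indefinite: a saddle point.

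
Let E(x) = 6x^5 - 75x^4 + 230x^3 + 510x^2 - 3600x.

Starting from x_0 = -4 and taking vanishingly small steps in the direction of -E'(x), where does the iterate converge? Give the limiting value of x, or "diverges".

E'(x) = 30(x - 5)(x - 4)(x - 3)(x + 2), so E'(-4) = 30240.
Gradient descent moves in the -E' direction, i.e. x is decreasing.
There is no critical point below x=-4, and E' keeps the same sign, so the iterate runs off to −∞.

diverges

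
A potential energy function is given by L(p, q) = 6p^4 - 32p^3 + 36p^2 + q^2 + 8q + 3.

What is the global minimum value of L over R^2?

-67

L(p,q) separates as A(p) + B(q) + 3, so its minimum is min A + min B + 3.
A'(p) = 24p(p - 3)(p - 1) vanishes at p ∈ {0, 1, 3}; B'(q) = 2q + 8 vanishes at q ∈ {-4}.
Local minima of A (where A''>0): A(0)=0, A(3)=-54. Local minima of B: B(-4)=-16.
So the global minimum of L is A(3) + B(-4) + 3 = -54 − 16 + 3 = -67, attained at (3, -4).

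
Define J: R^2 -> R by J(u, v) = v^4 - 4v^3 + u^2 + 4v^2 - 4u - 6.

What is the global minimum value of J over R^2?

-10

J(u,v) separates as P(u) + Q(v) − 6, so its minimum is min P + min Q − 6.
P'(u) = 2u - 4 vanishes at u ∈ {2}; Q'(v) = 4v(v - 2)(v - 1) vanishes at v ∈ {0, 1, 2}.
Local minima of P (where P''>0): P(2)=-4. Local minima of Q: Q(0)=0, Q(2)=0.
So the global minimum of J is P(2) + Q(0) − 6 = -4 + 0 − 6 = -10, attained at (2, 0).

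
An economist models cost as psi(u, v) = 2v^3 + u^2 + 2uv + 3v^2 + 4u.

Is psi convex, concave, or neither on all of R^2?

neither

The term 2v^3 is cubic, so the Hessian is not constant.
∂²psi/∂v² = 12v + 6, which takes both signs as v varies (negative for sufficiently negative v). A diagonal entry of the Hessian changing sign means the Hessian is neither positive- nor negative-semidefinite on all of R^2.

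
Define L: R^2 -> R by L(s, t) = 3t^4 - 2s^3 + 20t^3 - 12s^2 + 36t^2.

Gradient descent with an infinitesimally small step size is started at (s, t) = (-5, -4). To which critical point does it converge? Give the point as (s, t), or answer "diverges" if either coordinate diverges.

(-4, -3)

L is separable, so gradient descent decouples: s follows -∂L/∂s, t follows -∂L/∂t.
∂L/∂s = -6s(s + 4); at s=-5 this is -30, so s increases.
∂L/∂t = 12t(t + 2)(t + 3); at t=-4 this is -96, so t increases.
s converges to its nearest critical value -4 (a local min of the s-part); t converges to -3. The iterate converges to (-4, -3).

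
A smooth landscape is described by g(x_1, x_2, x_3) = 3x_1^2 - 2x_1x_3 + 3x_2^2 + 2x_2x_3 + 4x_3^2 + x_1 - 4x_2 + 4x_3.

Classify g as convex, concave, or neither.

convex

g is quadratic, so its Hessian is the constant matrix H = [[6, 0, -2], [0, 6, 2], [-2, 2, 8]].
Leading principal minors: 6, 36, 240.
All positive ⇒ H ≻ 0 ⇒ convex.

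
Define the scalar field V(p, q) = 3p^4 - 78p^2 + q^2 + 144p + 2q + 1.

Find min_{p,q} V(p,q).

-1056

V(p,q) separates as A(p) + B(q) + 1, so its minimum is min A + min B + 1.
A'(p) = 12(p - 3)(p - 1)(p + 4) vanishes at p ∈ {-4, 1, 3}; B'(q) = 2q + 2 vanishes at q ∈ {-1}.
Local minima of A (where A''>0): A(-4)=-1056, A(3)=-27. Local minima of B: B(-1)=-1.
So the global minimum of V is A(-4) + B(-1) + 1 = -1056 − 1 + 1 = -1056, attained at (-4, -1).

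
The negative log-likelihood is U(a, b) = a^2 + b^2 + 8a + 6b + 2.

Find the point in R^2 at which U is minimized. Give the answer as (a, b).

(-4, -3)

U(a,b) separates as P(a) + Q(b) + 2, so its minimum is min P + min Q + 2.
P'(a) = 2a + 8 vanishes at a ∈ {-4}; Q'(b) = 2b + 6 vanishes at b ∈ {-3}.
Local minima of P (where P''>0): P(-4)=-16. Local minima of Q: Q(-3)=-9.
So the global minimum of U is P(-4) + Q(-3) + 2 = -16 − 9 + 2 = -23, attained at (-4, -3).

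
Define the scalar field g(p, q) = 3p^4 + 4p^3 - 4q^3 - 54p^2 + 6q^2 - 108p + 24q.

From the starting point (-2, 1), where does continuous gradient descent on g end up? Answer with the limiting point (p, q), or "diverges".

(-3, -1)

g is separable, so gradient descent decouples: p follows -∂g/∂p, q follows -∂g/∂q.
∂g/∂p = 12(p - 3)(p + 1)(p + 3); at p=-2 this is 60, so p decreases.
∂g/∂q = -12(q - 2)(q + 1); at q=1 this is 24, so q decreases.
p converges to its nearest critical value -3 (a local min of the p-part); q converges to -1. The iterate converges to (-3, -1).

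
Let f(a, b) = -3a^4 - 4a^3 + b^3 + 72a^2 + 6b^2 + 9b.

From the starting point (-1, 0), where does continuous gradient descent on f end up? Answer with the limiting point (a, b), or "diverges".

f is separable, so gradient descent decouples: a follows -∂f/∂a, b follows -∂f/∂b.
∂f/∂a = -12a(a - 3)(a + 4); at a=-1 this is -144, so a increases.
∂f/∂b = 3(b + 1)(b + 3); at b=0 this is 9, so b decreases.
a converges to its nearest critical value 0 (a local min of the a-part); b converges to -1. The iterate converges to (0, -1).

(0, -1)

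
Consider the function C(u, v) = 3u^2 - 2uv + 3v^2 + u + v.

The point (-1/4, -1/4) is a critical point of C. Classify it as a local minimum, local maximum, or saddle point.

local minimum

The Hessian of C is constant: H = [[6, -2], [-2, 6]].
det(H) = 6·6 − (-2)² = 32.
det(H) > 0 and tr(H) = 12 > 0, so H is positive definite and the point is a local minimum.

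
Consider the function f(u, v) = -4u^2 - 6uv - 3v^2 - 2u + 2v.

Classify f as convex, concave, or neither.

f is quadratic, so its Hessian is the constant matrix H = [[-8, -6], [-6, -6]].
det(H) = 12, tr(H) = -14.
det(H) > 0 and tr(H) < 0, so H is negative definite everywhere: concave.

concave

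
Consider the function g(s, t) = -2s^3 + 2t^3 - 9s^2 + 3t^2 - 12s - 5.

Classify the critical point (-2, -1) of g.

The mixed partial ∂²g/∂s∂t is 0, so the Hessian at any point is diag(g_ss, g_tt) = diag(-6(2s + 3), 6(2t + 1)).
At (-2, -1): H = diag(6, -6).
The eigenvalues have opposite signs, so H is indefinite: a saddle point.

saddle point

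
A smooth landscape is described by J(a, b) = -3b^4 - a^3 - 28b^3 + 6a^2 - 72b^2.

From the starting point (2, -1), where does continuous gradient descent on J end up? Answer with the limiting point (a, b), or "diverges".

(0, -3)

J is separable, so gradient descent decouples: a follows -∂J/∂a, b follows -∂J/∂b.
∂J/∂a = -3a(a - 4); at a=2 this is 12, so a decreases.
∂J/∂b = -12b(b + 3)(b + 4); at b=-1 this is 72, so b decreases.
a converges to its nearest critical value 0 (a local min of the a-part); b converges to -3. The iterate converges to (0, -3).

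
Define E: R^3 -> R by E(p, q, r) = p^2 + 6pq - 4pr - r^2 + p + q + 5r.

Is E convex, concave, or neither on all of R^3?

E is quadratic, so its Hessian is the constant matrix H = [[2, 6, -4], [6, 0, 0], [-4, 0, -2]].
Leading principal minors: 2, -36, 72.
Neither pattern holds ⇒ H is indefinite ⇒ neither convex nor concave.

neither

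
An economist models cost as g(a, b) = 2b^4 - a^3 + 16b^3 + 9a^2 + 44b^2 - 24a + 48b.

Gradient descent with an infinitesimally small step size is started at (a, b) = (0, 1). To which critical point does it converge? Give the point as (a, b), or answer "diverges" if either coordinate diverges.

(2, -1)

g is separable, so gradient descent decouples: a follows -∂g/∂a, b follows -∂g/∂b.
∂g/∂a = -3(a - 4)(a - 2); at a=0 this is -24, so a increases.
∂g/∂b = 8(b + 1)(b + 2)(b + 3); at b=1 this is 192, so b decreases.
a converges to its nearest critical value 2 (a local min of the a-part); b converges to -1. The iterate converges to (2, -1).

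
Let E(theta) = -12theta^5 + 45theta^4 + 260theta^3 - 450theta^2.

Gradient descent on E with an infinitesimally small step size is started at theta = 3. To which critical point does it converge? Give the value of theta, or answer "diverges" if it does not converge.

1

E'(theta) = -60theta(theta - 5)(theta - 1)(theta + 3), so E'(3) = 4320.
Gradient descent moves in the -E' direction, i.e. theta is decreasing.
The nearest critical point in that direction is theta = 1, where E'' = 960 > 0 (a local minimum). The iterate converges there.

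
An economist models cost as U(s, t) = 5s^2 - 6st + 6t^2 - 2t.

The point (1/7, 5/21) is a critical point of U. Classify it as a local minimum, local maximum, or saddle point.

local minimum

The Hessian of U is constant: H = [[10, -6], [-6, 12]].
det(H) = 10·12 − (-6)² = 84.
det(H) > 0 and tr(H) = 22 > 0, so H is positive definite and the point is a local minimum.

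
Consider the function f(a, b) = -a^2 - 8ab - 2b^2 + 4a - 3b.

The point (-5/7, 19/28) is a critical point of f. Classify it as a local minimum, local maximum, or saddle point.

saddle point

The Hessian of f is constant: H = [[-2, -8], [-8, -4]].
det(H) = (-2)·(-4) − (-8)² = -56.
Since det(H) < 0, H is indefinite and the critical point is a saddle point.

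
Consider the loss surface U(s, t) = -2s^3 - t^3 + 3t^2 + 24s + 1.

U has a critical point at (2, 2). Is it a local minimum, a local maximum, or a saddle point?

The mixed partial ∂²U/∂s∂t is 0, so the Hessian at any point is diag(U_ss, U_tt) = diag(-12s, 6(-t + 1)).
At (2, 2): H = diag(-24, -6).
Both eigenvalues are negative, so H is negative definite: a local maximum.

local maximum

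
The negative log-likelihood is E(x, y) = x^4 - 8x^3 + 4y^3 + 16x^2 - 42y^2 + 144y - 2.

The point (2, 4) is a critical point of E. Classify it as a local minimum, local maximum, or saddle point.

The mixed partial ∂²E/∂x∂y is 0, so the Hessian at any point is diag(E_xx, E_yy) = diag(4(3x^2 - 12x + 8), 12(2y - 7)).
At (2, 4): H = diag(-16, 12).
The eigenvalues have opposite signs, so H is indefinite: a saddle point.

saddle point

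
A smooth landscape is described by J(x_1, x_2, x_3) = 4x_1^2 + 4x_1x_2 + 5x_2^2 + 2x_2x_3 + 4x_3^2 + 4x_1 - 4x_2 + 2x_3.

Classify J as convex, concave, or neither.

J is quadratic, so its Hessian is the constant matrix H = [[8, 4, 0], [4, 10, 2], [0, 2, 8]].
Leading principal minors: 8, 64, 480.
All positive ⇒ H ≻ 0 ⇒ convex.

convex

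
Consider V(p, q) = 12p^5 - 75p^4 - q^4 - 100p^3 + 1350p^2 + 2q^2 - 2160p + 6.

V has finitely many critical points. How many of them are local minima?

V separates as a function of p plus a function of q, so ∇V=0 decouples.
∂V/∂p = 60(p - 4)(p - 3)(p - 1)(p + 3) = 0 at p ∈ {-3, 1, 3, 4}; ∂V/∂q = -4q(q - 1)(q + 1) = 0 at q ∈ {-1, 0, 1}.
The Hessian is diagonal: diag(V_pp, V_qq). Second derivatives: V_pp(-3)=-10080, V_pp(1)=1440, V_pp(3)=-720, V_pp(4)=1260; V_qq(-1)=-8, V_qq(0)=4, V_qq(1)=-8.
Local minima occur where both diagonal entries positive: (1, 0), (4, 0). Count: 2.

2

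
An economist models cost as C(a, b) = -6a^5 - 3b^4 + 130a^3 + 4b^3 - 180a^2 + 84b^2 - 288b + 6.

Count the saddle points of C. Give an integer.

C separates as a function of a plus a function of b, so ∇C=0 decouples.
∂C/∂a = -30a(a - 3)(a - 1)(a + 4) = 0 at a ∈ {-4, 0, 1, 3}; ∂C/∂b = -12(b - 3)(b - 2)(b + 4) = 0 at b ∈ {-4, 2, 3}.
The Hessian is diagonal: diag(C_aa, C_bb). Second derivatives: C_aa(-4)=4200, C_aa(0)=-360, C_aa(1)=300, C_aa(3)=-1260; C_bb(-4)=-504, C_bb(2)=72, C_bb(3)=-84.
Saddle points occur where the two diagonal entries have opposite signs: (-4, -4), (-4, 3), (0, 2), (1, -4), (1, 3), (3, 2). Count: 6.

6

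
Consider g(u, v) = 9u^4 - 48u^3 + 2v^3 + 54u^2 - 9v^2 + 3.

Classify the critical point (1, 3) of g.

saddle point

The mixed partial ∂²g/∂u∂v is 0, so the Hessian at any point is diag(g_uu, g_vv) = diag(36(3u^2 - 8u + 3), 6(2v - 3)).
At (1, 3): H = diag(-72, 18).
The eigenvalues have opposite signs, so H is indefinite: a saddle point.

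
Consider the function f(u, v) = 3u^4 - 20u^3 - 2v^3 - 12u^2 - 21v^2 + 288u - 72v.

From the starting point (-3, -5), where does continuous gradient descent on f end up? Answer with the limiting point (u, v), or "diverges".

f is separable, so gradient descent decouples: u follows -∂f/∂u, v follows -∂f/∂v.
∂f/∂u = 12(u - 4)(u - 3)(u + 2); at u=-3 this is -504, so u increases.
∂f/∂v = -6(v + 3)(v + 4); at v=-5 this is -12, so v increases.
u converges to its nearest critical value -2 (a local min of the u-part); v converges to -4. The iterate converges to (-2, -4).

(-2, -4)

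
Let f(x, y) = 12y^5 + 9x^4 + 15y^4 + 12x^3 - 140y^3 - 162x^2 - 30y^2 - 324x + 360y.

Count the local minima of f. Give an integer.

4

f separates as a function of x plus a function of y, so ∇f=0 decouples.
∂f/∂x = 36(x - 3)(x + 1)(x + 3) = 0 at x ∈ {-3, -1, 3}; ∂f/∂y = 60(y - 2)(y - 1)(y + 1)(y + 3) = 0 at y ∈ {-3, -1, 1, 2}.
The Hessian is diagonal: diag(f_xx, f_yy). Second derivatives: f_xx(-3)=432, f_xx(-1)=-288, f_xx(3)=864; f_yy(-3)=-2400, f_yy(-1)=720, f_yy(1)=-480, f_yy(2)=900.
Local minima occur where both diagonal entries positive: (-3, -1), (-3, 2), (3, -1), (3, 2). Count: 4.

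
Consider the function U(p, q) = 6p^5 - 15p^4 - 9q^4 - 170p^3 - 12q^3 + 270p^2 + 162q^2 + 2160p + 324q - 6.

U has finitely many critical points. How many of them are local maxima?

4

U separates as a function of p plus a function of q, so ∇U=0 decouples.
∂U/∂p = 30(p - 4)(p - 3)(p + 2)(p + 3) = 0 at p ∈ {-3, -2, 3, 4}; ∂U/∂q = -36(q - 3)(q + 1)(q + 3) = 0 at q ∈ {-3, -1, 3}.
The Hessian is diagonal: diag(U_pp, U_qq). Second derivatives: U_pp(-3)=-1260, U_pp(-2)=900, U_pp(3)=-900, U_pp(4)=1260; U_qq(-3)=-432, U_qq(-1)=288, U_qq(3)=-864.
Local maxima occur where both diagonal entries negative: (-3, -3), (-3, 3), (3, -3), (3, 3). Count: 4.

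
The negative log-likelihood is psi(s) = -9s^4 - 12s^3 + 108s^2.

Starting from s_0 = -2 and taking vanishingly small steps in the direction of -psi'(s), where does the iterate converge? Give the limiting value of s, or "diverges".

0

psi'(s) = -36s(s - 2)(s + 3), so psi'(-2) = -288.
Gradient descent moves in the -psi' direction, i.e. s is increasing.
The nearest critical point in that direction is s = 0, where psi'' = 216 > 0 (a local minimum). The iterate converges there.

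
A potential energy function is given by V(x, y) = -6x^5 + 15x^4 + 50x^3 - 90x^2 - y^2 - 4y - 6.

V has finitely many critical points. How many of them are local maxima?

V separates as a function of x plus a function of y, so ∇V=0 decouples.
∂V/∂x = -30x(x - 3)(x - 1)(x + 2) = 0 at x ∈ {-2, 0, 1, 3}; ∂V/∂y = -2(y + 2) = 0 at y ∈ {-2}.
The Hessian is diagonal: diag(V_xx, V_yy). Second derivatives: V_xx(-2)=900, V_xx(0)=-180, V_xx(1)=180, V_xx(3)=-900; V_yy(-2)=-2.
Local maxima occur where both diagonal entries negative: (0, -2), (3, -2). Count: 2.

2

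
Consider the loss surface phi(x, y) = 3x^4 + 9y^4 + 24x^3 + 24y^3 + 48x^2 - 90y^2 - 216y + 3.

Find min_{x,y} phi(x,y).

-453

phi(x,y) separates as P(x) + Q(y) + 3, so its minimum is min P + min Q + 3.
P'(x) = 12x(x + 2)(x + 4) vanishes at x ∈ {-4, -2, 0}; Q'(y) = 36(y - 2)(y + 1)(y + 3) vanishes at y ∈ {-3, -1, 2}.
Local minima of P (where P''>0): P(-4)=0, P(0)=0. Local minima of Q: Q(-3)=-81, Q(2)=-456.
So the global minimum of phi is P(-4) + Q(2) + 3 = 0 − 456 + 3 = -453, attained at (-4, 2).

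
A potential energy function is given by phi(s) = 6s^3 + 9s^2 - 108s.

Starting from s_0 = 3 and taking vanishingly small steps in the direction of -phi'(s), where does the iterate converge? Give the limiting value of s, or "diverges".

phi'(s) = 18(s - 2)(s + 3), so phi'(3) = 108.
Gradient descent moves in the -phi' direction, i.e. s is decreasing.
The nearest critical point in that direction is s = 2, where phi'' = 90 > 0 (a local minimum). The iterate converges there.

2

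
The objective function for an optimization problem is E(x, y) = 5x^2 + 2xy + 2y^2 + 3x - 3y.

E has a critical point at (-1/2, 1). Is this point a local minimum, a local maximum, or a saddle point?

local minimum

The Hessian of E is constant: H = [[10, 2], [2, 4]].
det(H) = 10·4 − 2² = 36.
det(H) > 0 and tr(H) = 14 > 0, so H is positive definite and the point is a local minimum.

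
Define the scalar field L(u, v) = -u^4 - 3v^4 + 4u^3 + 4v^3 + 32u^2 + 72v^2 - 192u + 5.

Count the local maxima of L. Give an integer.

L separates as a function of u plus a function of v, so ∇L=0 decouples.
∂L/∂u = -4(u - 4)(u - 3)(u + 4) = 0 at u ∈ {-4, 3, 4}; ∂L/∂v = -12v(v - 4)(v + 3) = 0 at v ∈ {-3, 0, 4}.
The Hessian is diagonal: diag(L_uu, L_vv). Second derivatives: L_uu(-4)=-224, L_uu(3)=28, L_uu(4)=-32; L_vv(-3)=-252, L_vv(0)=144, L_vv(4)=-336.
Local maxima occur where both diagonal entries negative: (-4, -3), (-4, 4), (4, -3), (4, 4). Count: 4.

4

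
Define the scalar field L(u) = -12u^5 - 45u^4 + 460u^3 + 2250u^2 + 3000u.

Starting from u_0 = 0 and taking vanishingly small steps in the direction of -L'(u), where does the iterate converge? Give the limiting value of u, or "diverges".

-1

L'(u) = -60(u - 5)(u + 1)(u + 2)(u + 5), so L'(0) = 3000.
Gradient descent moves in the -L' direction, i.e. u is decreasing.
The nearest critical point in that direction is u = -1, where L'' = 1440 > 0 (a local minimum). The iterate converges there.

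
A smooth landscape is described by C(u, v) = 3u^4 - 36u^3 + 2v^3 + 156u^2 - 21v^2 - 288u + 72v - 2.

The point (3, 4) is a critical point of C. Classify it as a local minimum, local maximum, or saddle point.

saddle point

The mixed partial ∂²C/∂u∂v is 0, so the Hessian at any point is diag(C_uu, C_vv) = diag(12(3u^2 - 18u + 26), 6(2v - 7)).
At (3, 4): H = diag(-12, 6).
The eigenvalues have opposite signs, so H is indefinite: a saddle point.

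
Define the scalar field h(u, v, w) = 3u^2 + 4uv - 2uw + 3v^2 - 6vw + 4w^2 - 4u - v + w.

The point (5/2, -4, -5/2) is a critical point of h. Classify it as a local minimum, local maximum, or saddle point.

local minimum

The Hessian is constant: H = [[6, 4, -2], [4, 6, -6], [-2, -6, 8]].
Leading principal minors: Δ₁ = 6, Δ₂ = 20, Δ₃ = 16.
All leading minors are positive, so H is positive definite: a local minimum.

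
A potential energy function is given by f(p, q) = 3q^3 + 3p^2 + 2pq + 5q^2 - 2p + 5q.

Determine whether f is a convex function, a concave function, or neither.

The term 3q^3 is cubic, so the Hessian is not constant.
∂²f/∂q² = 18q + 10, which takes both signs as q varies (negative for sufficiently negative q). A diagonal entry of the Hessian changing sign means the Hessian is neither positive- nor negative-semidefinite on all of R^2.

neither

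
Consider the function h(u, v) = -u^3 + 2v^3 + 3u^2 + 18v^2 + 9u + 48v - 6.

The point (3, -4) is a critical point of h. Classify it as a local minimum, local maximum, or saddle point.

The mixed partial ∂²h/∂u∂v is 0, so the Hessian at any point is diag(h_uu, h_vv) = diag(6(-u + 1), 12(v + 3)).
At (3, -4): H = diag(-12, -12).
Both eigenvalues are negative, so H is negative definite: a local maximum.

local maximum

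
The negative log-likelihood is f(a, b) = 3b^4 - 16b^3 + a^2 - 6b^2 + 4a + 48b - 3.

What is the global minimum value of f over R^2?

-167

f(a,b) separates as P(a) + Q(b) − 3, so its minimum is min P + min Q − 3.
P'(a) = 2a + 4 vanishes at a ∈ {-2}; Q'(b) = 12(b - 4)(b - 1)(b + 1) vanishes at b ∈ {-1, 1, 4}.
Local minima of P (where P''>0): P(-2)=-4. Local minima of Q: Q(-1)=-35, Q(4)=-160.
So the global minimum of f is P(-2) + Q(4) − 3 = -4 − 160 − 3 = -167, attained at (-2, 4).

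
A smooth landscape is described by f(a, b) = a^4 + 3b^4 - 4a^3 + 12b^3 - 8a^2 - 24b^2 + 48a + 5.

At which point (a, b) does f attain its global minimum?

f(a,b) separates as P(a) + Q(b) + 5, so its minimum is min P + min Q + 5.
P'(a) = 4(a - 3)(a - 2)(a + 2) vanishes at a ∈ {-2, 2, 3}; Q'(b) = 12b(b - 1)(b + 4) vanishes at b ∈ {-4, 0, 1}.
Local minima of P (where P''>0): P(-2)=-80, P(3)=45. Local minima of Q: Q(-4)=-384, Q(1)=-9.
So the global minimum of f is P(-2) + Q(-4) + 5 = -80 − 384 + 5 = -459, attained at (-2, -4).

(-2, -4)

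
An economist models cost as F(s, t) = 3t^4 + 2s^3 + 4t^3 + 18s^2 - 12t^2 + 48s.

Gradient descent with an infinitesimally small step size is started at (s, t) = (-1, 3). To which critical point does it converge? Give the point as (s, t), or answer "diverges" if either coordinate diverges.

F is separable, so gradient descent decouples: s follows -∂F/∂s, t follows -∂F/∂t.
∂F/∂s = 6(s + 2)(s + 4); at s=-1 this is 18, so s decreases.
∂F/∂t = 12t(t - 1)(t + 2); at t=3 this is 360, so t decreases.
s converges to its nearest critical value -2 (a local min of the s-part); t converges to 1. The iterate converges to (-2, 1).

(-2, 1)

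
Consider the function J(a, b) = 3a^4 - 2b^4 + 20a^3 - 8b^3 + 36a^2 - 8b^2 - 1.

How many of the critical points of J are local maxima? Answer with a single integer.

J separates as a function of a plus a function of b, so ∇J=0 decouples.
∂J/∂a = 12a(a + 2)(a + 3) = 0 at a ∈ {-3, -2, 0}; ∂J/∂b = -8b(b + 1)(b + 2) = 0 at b ∈ {-2, -1, 0}.
The Hessian is diagonal: diag(J_aa, J_bb). Second derivatives: J_aa(-3)=36, J_aa(-2)=-24, J_aa(0)=72; J_bb(-2)=-16, J_bb(-1)=8, J_bb(0)=-16.
Local maxima occur where both diagonal entries negative: (-2, -2), (-2, 0). Count: 2.

2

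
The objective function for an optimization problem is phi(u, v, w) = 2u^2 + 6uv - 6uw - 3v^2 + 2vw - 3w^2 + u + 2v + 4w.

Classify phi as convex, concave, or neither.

neither

phi is quadratic, so its Hessian is the constant matrix H = [[4, 6, -6], [6, -6, 2], [-6, 2, -6]].
Leading principal minors: 4, -60, 416.
Neither pattern holds ⇒ H is indefinite ⇒ neither convex nor concave.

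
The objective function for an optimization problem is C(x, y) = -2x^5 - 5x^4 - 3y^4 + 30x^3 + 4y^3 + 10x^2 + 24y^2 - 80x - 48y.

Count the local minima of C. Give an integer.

C separates as a function of x plus a function of y, so ∇C=0 decouples.
∂C/∂x = -10(x - 2)(x - 1)(x + 1)(x + 4) = 0 at x ∈ {-4, -1, 1, 2}; ∂C/∂y = -12(y - 2)(y - 1)(y + 2) = 0 at y ∈ {-2, 1, 2}.
The Hessian is diagonal: diag(C_xx, C_yy). Second derivatives: C_xx(-4)=900, C_xx(-1)=-180, C_xx(1)=100, C_xx(2)=-180; C_yy(-2)=-144, C_yy(1)=36, C_yy(2)=-48.
Local minima occur where both diagonal entries positive: (-4, 1), (1, 1). Count: 2.

2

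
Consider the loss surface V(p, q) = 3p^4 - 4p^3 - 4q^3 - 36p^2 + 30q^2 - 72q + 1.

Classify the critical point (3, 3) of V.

The mixed partial ∂²V/∂p∂q is 0, so the Hessian at any point is diag(V_pp, V_qq) = diag(12(3p^2 - 2p - 6), 12(-2q + 5)).
At (3, 3): H = diag(180, -12).
The eigenvalues have opposite signs, so H is indefinite: a saddle point.

saddle point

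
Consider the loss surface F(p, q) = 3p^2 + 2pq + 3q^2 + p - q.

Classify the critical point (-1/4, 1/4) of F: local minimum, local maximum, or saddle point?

The Hessian of F is constant: H = [[6, 2], [2, 6]].
det(H) = 6·6 − 2² = 32.
det(H) > 0 and tr(H) = 12 > 0, so H is positive definite and the point is a local minimum.

local minimum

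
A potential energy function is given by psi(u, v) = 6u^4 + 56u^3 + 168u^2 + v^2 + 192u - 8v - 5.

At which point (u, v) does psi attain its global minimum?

psi(u,v) separates as P(u) + Q(v) − 5, so its minimum is min P + min Q − 5.
P'(u) = 24(u + 1)(u + 2)(u + 4) vanishes at u ∈ {-4, -2, -1}; Q'(v) = 2v - 8 vanishes at v ∈ {4}.
Local minima of P (where P''>0): P(-4)=-128, P(-1)=-74. Local minima of Q: Q(4)=-16.
So the global minimum of psi is P(-4) + Q(4) − 5 = -128 − 16 − 5 = -149, attained at (-4, 4).

(-4, 4)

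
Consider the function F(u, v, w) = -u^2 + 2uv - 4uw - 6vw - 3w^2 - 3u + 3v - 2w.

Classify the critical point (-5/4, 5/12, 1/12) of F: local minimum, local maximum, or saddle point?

The Hessian is constant: H = [[-2, 2, -4], [2, 0, -6], [-4, -6, -6]].
Leading principal minors: Δ₁ = -2, Δ₂ = -4, Δ₃ = 192.
The minors fit neither the all-positive nor the alternating-sign pattern, so H is indefinite: a saddle point.

saddle point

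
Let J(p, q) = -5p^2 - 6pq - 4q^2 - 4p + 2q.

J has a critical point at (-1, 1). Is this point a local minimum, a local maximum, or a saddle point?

local maximum

The Hessian of J is constant: H = [[-10, -6], [-6, -8]].
det(H) = (-10)·(-8) − (-6)² = 44.
det(H) > 0 and tr(H) = -18 < 0, so H is negative definite and the point is a local maximum.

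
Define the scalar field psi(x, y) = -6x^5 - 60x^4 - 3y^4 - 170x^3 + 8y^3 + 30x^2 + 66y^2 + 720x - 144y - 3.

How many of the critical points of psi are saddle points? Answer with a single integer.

psi separates as a function of x plus a function of y, so ∇psi=0 decouples.
∂psi/∂x = -30(x - 1)(x + 2)(x + 3)(x + 4) = 0 at x ∈ {-4, -3, -2, 1}; ∂psi/∂y = -12(y - 4)(y - 1)(y + 3) = 0 at y ∈ {-3, 1, 4}.
The Hessian is diagonal: diag(psi_xx, psi_yy). Second derivatives: psi_xx(-4)=300, psi_xx(-3)=-120, psi_xx(-2)=180, psi_xx(1)=-1800; psi_yy(-3)=-336, psi_yy(1)=144, psi_yy(4)=-252.
Saddle points occur where the two diagonal entries have opposite signs: (-4, -3), (-4, 4), (-3, 1), (-2, -3), (-2, 4), (1, 1). Count: 6.

6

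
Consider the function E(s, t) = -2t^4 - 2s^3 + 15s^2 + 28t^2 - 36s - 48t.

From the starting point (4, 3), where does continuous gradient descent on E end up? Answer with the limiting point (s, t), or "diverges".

E is separable, so gradient descent decouples: s follows -∂E/∂s, t follows -∂E/∂t.
∂E/∂s = -6(s - 3)(s - 2); at s=4 this is -12, so s increases.
∂E/∂t = -8(t - 2)(t - 1)(t + 3); at t=3 this is -96, so t increases.
The s-coordinate has no critical point in that direction and runs off to infinity.

diverges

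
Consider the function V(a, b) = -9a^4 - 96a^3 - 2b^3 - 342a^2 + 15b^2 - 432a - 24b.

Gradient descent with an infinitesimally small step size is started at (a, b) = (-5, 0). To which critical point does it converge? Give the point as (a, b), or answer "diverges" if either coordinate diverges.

diverges

V is separable, so gradient descent decouples: a follows -∂V/∂a, b follows -∂V/∂b.
∂V/∂a = -36(a + 1)(a + 3)(a + 4); at a=-5 this is 288, so a decreases.
∂V/∂b = -6(b - 4)(b - 1); at b=0 this is -24, so b increases.
The a-coordinate has no critical point in that direction and runs off to infinity.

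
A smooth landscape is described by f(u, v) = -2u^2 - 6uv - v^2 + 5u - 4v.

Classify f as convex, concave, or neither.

neither

f is quadratic, so its Hessian is the constant matrix H = [[-4, -6], [-6, -2]].
det(H) = -28, tr(H) = -6.
det(H) < 0, so H is indefinite: neither convex nor concave.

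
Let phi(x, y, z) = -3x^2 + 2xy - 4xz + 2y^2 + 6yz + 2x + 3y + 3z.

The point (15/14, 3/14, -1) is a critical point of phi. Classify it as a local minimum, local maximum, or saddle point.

The Hessian is constant: H = [[-6, 2, -4], [2, 4, 6], [-4, 6, 0]].
Leading principal minors: Δ₁ = -6, Δ₂ = -28, Δ₃ = 56.
The minors fit neither the all-positive nor the alternating-sign pattern, so H is indefinite: a saddle point.

saddle point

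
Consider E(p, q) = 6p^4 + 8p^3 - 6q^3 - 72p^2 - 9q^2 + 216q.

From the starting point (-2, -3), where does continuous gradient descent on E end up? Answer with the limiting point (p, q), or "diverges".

E is separable, so gradient descent decouples: p follows -∂E/∂p, q follows -∂E/∂q.
∂E/∂p = 24p(p - 2)(p + 3); at p=-2 this is 192, so p decreases.
∂E/∂q = -18(q - 3)(q + 4); at q=-3 this is 108, so q decreases.
p converges to its nearest critical value -3 (a local min of the p-part); q converges to -4. The iterate converges to (-3, -4).

(-3, -4)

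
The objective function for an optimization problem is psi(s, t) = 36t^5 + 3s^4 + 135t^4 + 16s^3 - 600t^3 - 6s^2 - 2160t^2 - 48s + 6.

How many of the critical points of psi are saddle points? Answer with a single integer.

psi separates as a function of s plus a function of t, so ∇psi=0 decouples.
∂psi/∂s = 12(s - 1)(s + 1)(s + 4) = 0 at s ∈ {-4, -1, 1}; ∂psi/∂t = 180t(t - 3)(t + 2)(t + 4) = 0 at t ∈ {-4, -2, 0, 3}.
The Hessian is diagonal: diag(psi_ss, psi_tt). Second derivatives: psi_ss(-4)=180, psi_ss(-1)=-72, psi_ss(1)=120; psi_tt(-4)=-10080, psi_tt(-2)=3600, psi_tt(0)=-4320, psi_tt(3)=18900.
Saddle points occur where the two diagonal entries have opposite signs: (-4, -4), (-4, 0), (-1, -2), (-1, 3), (1, -4), (1, 0). Count: 6.

6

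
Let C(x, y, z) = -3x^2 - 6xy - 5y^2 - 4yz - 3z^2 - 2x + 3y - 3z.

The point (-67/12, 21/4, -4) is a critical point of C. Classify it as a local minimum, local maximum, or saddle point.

The Hessian is constant: H = [[-6, -6, 0], [-6, -10, -4], [0, -4, -6]].
Leading principal minors: Δ₁ = -6, Δ₂ = 24, Δ₃ = -48.
The minors alternate sign starting negative (−, +, −), so H is negative definite: a local maximum.

local maximum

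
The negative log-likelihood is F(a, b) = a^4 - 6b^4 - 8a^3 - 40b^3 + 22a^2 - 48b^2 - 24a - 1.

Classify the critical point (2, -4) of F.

The mixed partial ∂²F/∂a∂b is 0, so the Hessian at any point is diag(F_aa, F_bb) = diag(4(3a^2 - 12a + 11), -24(3b^2 + 10b + 4)).
At (2, -4): H = diag(-4, -288).
Both eigenvalues are negative, so H is negative definite: a local maximum.

local maximum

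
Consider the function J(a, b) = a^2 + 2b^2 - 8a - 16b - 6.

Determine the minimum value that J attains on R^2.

-54

J(a,b) separates as P(a) + Q(b) − 6, so its minimum is min P + min Q − 6.
P'(a) = 2a - 8 vanishes at a ∈ {4}; Q'(b) = 4b - 16 vanishes at b ∈ {4}.
Local minima of P (where P''>0): P(4)=-16. Local minima of Q: Q(4)=-32.
So the global minimum of J is P(4) + Q(4) − 6 = -16 − 32 − 6 = -54, attained at (4, 4).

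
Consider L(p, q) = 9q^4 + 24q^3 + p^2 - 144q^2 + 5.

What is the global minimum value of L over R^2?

L(p,q) separates as A(p) + B(q) + 5, so its minimum is min A + min B + 5.
A'(p) = 2p vanishes at p ∈ {0}; B'(q) = 36q(q - 2)(q + 4) vanishes at q ∈ {-4, 0, 2}.
Local minima of A (where A''>0): A(0)=0. Local minima of B: B(-4)=-1536, B(2)=-240.
So the global minimum of L is A(0) + B(-4) + 5 = 0 − 1536 + 5 = -1531, attained at (0, -4).

-1531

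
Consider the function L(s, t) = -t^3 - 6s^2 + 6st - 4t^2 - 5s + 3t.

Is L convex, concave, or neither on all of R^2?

The term -t^3 is cubic, so the Hessian is not constant.
∂²L/∂t² = -6t - 8, which takes both signs as t varies (negative for sufficiently large t). A diagonal entry of the Hessian changing sign means the Hessian is neither positive- nor negative-semidefinite on all of R^2.

neither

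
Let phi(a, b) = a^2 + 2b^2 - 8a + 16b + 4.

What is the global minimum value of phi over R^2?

phi(a,b) separates as P(a) + Q(b) + 4, so its minimum is min P + min Q + 4.
P'(a) = 2a - 8 vanishes at a ∈ {4}; Q'(b) = 4b + 16 vanishes at b ∈ {-4}.
Local minima of P (where P''>0): P(4)=-16. Local minima of Q: Q(-4)=-32.
So the global minimum of phi is P(4) + Q(-4) + 4 = -16 − 32 + 4 = -44, attained at (4, -4).

-44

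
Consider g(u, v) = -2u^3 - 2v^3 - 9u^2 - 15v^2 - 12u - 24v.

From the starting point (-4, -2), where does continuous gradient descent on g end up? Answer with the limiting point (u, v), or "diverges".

g is separable, so gradient descent decouples: u follows -∂g/∂u, v follows -∂g/∂v.
∂g/∂u = -6(u + 1)(u + 2); at u=-4 this is -36, so u increases.
∂g/∂v = -6(v + 1)(v + 4); at v=-2 this is 12, so v decreases.
u converges to its nearest critical value -2 (a local min of the u-part); v converges to -4. The iterate converges to (-2, -4).

(-2, -4)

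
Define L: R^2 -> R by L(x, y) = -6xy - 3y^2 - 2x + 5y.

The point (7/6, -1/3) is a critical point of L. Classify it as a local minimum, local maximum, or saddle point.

saddle point

The Hessian of L is constant: H = [[0, -6], [-6, -6]].
det(H) = 0·(-6) − (-6)² = -36.
Since det(H) < 0, H is indefinite and the critical point is a saddle point.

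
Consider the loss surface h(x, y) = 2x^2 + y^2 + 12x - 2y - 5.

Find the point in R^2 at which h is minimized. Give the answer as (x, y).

h(x,y) separates as P(x) + Q(y) − 5, so its minimum is min P + min Q − 5.
P'(x) = 4x + 12 vanishes at x ∈ {-3}; Q'(y) = 2y - 2 vanishes at y ∈ {1}.
Local minima of P (where P''>0): P(-3)=-18. Local minima of Q: Q(1)=-1.
So the global minimum of h is P(-3) + Q(1) − 5 = -18 − 1 − 5 = -24, attained at (-3, 1).

(-3, 1)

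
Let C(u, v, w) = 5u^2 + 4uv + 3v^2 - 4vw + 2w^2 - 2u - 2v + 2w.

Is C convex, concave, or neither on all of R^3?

C is quadratic, so its Hessian is the constant matrix H = [[10, 4, 0], [4, 6, -4], [0, -4, 4]].
Leading principal minors: 10, 44, 16.
All positive ⇒ H ≻ 0 ⇒ convex.

convex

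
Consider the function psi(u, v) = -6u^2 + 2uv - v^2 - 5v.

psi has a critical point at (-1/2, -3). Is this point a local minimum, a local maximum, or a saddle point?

The Hessian of psi is constant: H = [[-12, 2], [2, -2]].
det(H) = (-12)·(-2) − 2² = 20.
det(H) > 0 and tr(H) = -14 < 0, so H is negative definite and the point is a local maximum.

local maximum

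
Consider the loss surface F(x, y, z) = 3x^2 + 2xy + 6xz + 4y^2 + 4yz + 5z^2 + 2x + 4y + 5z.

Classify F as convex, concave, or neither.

convex

F is quadratic, so its Hessian is the constant matrix H = [[6, 2, 6], [2, 8, 4], [6, 4, 10]].
Leading principal minors: 6, 44, 152.
All positive ⇒ H ≻ 0 ⇒ convex.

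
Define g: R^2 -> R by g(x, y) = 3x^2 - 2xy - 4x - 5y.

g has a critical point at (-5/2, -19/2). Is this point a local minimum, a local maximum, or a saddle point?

The Hessian of g is constant: H = [[6, -2], [-2, 0]].
det(H) = 6·0 − (-2)² = -4.
Since det(H) < 0, H is indefinite and the critical point is a saddle point.

saddle point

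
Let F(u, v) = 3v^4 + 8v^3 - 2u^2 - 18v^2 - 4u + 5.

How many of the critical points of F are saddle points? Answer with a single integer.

F separates as a function of u plus a function of v, so ∇F=0 decouples.
∂F/∂u = -4(u + 1) = 0 at u ∈ {-1}; ∂F/∂v = 12v(v - 1)(v + 3) = 0 at v ∈ {-3, 0, 1}.
The Hessian is diagonal: diag(F_uu, F_vv). Second derivatives: F_uu(-1)=-4; F_vv(-3)=144, F_vv(0)=-36, F_vv(1)=48.
Saddle points occur where the two diagonal entries have opposite signs: (-1, -3), (-1, 1). Count: 2.

2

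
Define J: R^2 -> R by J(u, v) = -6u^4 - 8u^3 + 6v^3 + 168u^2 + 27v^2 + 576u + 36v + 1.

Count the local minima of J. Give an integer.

J separates as a function of u plus a function of v, so ∇J=0 decouples.
∂J/∂u = -24(u - 4)(u + 2)(u + 3) = 0 at u ∈ {-3, -2, 4}; ∂J/∂v = 18(v + 1)(v + 2) = 0 at v ∈ {-2, -1}.
The Hessian is diagonal: diag(J_uu, J_vv). Second derivatives: J_uu(-3)=-168, J_uu(-2)=144, J_uu(4)=-1008; J_vv(-2)=-18, J_vv(-1)=18.
Local minima occur where both diagonal entries positive: (-2, -1). Count: 1.

1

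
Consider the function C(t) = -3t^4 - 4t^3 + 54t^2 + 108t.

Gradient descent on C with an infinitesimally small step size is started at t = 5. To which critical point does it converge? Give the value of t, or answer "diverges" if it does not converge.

diverges

C'(t) = -12(t - 3)(t + 1)(t + 3), so C'(5) = -1152.
Gradient descent moves in the -C' direction, i.e. t is increasing.
There is no critical point above t=5, and C' keeps the same sign, so the iterate runs off to +∞.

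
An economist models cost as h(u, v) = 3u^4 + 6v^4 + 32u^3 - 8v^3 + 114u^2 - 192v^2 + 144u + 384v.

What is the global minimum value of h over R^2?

h(u,v) separates as P(u) + Q(v), so its minimum is min P + min Q.
P'(u) = 12(u + 1)(u + 3)(u + 4) vanishes at u ∈ {-4, -3, -1}; Q'(v) = 24(v - 4)(v - 1)(v + 4) vanishes at v ∈ {-4, 1, 4}.
Local minima of P (where P''>0): P(-4)=-32, P(-1)=-59. Local minima of Q: Q(-4)=-2560, Q(4)=-512.
So the global minimum of h is P(-1) + Q(-4) = -59 − 2560 = -2619, attained at (-1, -4).

-2619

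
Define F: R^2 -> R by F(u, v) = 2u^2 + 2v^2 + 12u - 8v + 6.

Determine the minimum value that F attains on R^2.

F(u,v) separates as P(u) + Q(v) + 6, so its minimum is min P + min Q + 6.
P'(u) = 4u + 12 vanishes at u ∈ {-3}; Q'(v) = 4v - 8 vanishes at v ∈ {2}.
Local minima of P (where P''>0): P(-3)=-18. Local minima of Q: Q(2)=-8.
So the global minimum of F is P(-3) + Q(2) + 6 = -18 − 8 + 6 = -20, attained at (-3, 2).

-20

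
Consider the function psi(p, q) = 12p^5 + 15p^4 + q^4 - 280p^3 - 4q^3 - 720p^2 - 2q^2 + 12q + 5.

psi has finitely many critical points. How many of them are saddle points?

6

psi separates as a function of p plus a function of q, so ∇psi=0 decouples.
∂psi/∂p = 60p(p - 4)(p + 2)(p + 3) = 0 at p ∈ {-3, -2, 0, 4}; ∂psi/∂q = 4(q - 3)(q - 1)(q + 1) = 0 at q ∈ {-1, 1, 3}.
The Hessian is diagonal: diag(psi_pp, psi_qq). Second derivatives: psi_pp(-3)=-1260, psi_pp(-2)=720, psi_pp(0)=-1440, psi_pp(4)=10080; psi_qq(-1)=32, psi_qq(1)=-16, psi_qq(3)=32.
Saddle points occur where the two diagonal entries have opposite signs: (-3, -1), (-3, 3), (-2, 1), (0, -1), (0, 3), (4, 1). Count: 6.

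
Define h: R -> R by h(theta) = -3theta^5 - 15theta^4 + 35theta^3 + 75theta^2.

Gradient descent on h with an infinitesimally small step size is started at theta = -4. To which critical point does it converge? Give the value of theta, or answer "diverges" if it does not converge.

h'(theta) = -15theta(theta - 2)(theta + 1)(theta + 5), so h'(-4) = 1080.
Gradient descent moves in the -h' direction, i.e. theta is decreasing.
The nearest critical point in that direction is theta = -5, where h'' = 2100 > 0 (a local minimum). The iterate converges there.

-5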